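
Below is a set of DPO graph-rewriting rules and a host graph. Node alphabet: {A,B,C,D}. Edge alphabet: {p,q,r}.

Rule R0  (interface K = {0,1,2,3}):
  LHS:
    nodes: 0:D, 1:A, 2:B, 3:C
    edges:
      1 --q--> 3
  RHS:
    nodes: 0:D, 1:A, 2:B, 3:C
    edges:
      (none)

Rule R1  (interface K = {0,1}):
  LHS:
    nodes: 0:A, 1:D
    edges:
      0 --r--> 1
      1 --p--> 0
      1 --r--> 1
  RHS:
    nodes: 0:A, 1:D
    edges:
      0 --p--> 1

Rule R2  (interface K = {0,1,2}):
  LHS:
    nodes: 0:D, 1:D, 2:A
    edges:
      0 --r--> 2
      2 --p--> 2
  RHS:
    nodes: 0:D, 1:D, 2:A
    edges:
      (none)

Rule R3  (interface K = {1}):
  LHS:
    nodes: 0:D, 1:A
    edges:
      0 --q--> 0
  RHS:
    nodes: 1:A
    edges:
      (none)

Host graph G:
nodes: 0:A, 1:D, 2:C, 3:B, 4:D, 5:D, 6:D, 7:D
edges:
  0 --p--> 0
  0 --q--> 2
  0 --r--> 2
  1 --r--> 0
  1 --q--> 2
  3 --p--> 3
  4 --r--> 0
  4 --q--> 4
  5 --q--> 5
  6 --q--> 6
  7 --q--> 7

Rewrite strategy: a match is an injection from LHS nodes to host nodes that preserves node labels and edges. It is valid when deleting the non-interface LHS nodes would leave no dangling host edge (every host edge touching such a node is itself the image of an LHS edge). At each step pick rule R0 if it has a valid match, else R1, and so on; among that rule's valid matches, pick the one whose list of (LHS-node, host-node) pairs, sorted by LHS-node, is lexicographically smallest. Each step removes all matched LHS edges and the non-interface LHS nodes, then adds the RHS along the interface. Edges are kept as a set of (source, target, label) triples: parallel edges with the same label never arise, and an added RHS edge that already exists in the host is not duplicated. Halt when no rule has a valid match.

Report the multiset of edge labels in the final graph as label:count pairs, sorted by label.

[0] host  ⇒  8 nodes, 11 edges  {0-p->0 0-q->2 0-r->2 1-r->0 1-q->2 3-p->3 4-r->0 4-q->4 5-q->5 6-q->6 7-q->7}
[1] R0 @ {0↦1, 1↦0, 2↦3, 3↦2}  ⇒  8 nodes, 10 edges  {0-p->0 0-r->2 1-r->0 1-q->2 3-p->3 4-r->0 4-q->4 5-q->5 6-q->6 7-q->7}
[2] R2 @ {0↦1, 1↦4, 2↦0}  ⇒  8 nodes, 8 edges  {0-r->2 1-q->2 3-p->3 4-r->0 4-q->4 5-q->5 6-q->6 7-q->7}
[3] R3 @ {0↦5, 1↦0}  ⇒  7 nodes, 7 edges  {0-r->2 1-q->2 3-p->3 4-r->0 4-q->4 6-q->6 7-q->7}
[4] R3 @ {0↦6, 1↦0}  ⇒  6 nodes, 6 edges  {0-r->2 1-q->2 3-p->3 4-r->0 4-q->4 7-q->7}
[5] R3 @ {0↦7, 1↦0}  ⇒  5 nodes, 5 edges  {0-r->2 1-q->2 3-p->3 4-r->0 4-q->4}
final graph: no rule applies after step 5
NF edges: [(0, 2, 'r'), (1, 2, 'q'), (3, 3, 'p'), (4, 0, 'r'), (4, 4, 'q')]

Answer: p:1 q:2 r:2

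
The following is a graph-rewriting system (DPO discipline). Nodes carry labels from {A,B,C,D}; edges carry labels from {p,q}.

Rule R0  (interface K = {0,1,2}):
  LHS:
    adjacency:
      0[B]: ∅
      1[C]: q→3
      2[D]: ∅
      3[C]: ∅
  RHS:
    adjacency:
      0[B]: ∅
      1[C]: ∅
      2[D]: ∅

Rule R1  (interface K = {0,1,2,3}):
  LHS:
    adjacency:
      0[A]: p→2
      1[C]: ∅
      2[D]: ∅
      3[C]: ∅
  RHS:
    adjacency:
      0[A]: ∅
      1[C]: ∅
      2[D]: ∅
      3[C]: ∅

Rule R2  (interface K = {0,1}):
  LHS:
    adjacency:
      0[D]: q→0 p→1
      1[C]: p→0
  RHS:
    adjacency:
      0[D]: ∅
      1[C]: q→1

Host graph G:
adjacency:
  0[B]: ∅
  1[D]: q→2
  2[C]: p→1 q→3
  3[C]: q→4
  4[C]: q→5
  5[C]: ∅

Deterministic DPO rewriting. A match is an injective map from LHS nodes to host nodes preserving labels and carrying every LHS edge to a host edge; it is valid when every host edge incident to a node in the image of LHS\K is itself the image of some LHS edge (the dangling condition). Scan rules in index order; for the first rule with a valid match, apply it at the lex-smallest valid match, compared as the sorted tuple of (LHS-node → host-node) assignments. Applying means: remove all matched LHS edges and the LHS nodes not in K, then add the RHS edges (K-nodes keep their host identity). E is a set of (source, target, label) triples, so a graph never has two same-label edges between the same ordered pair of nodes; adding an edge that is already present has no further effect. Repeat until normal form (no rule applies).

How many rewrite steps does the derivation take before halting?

Answer: 3

Derivation:
[0] host  ⇒  6 nodes, 5 edges  {1-q->2 2-p->1 2-q->3 3-q->4 4-q->5}
[1] R0 @ {0↦0, 1↦4, 2↦1, 3↦5}  ⇒  5 nodes, 4 edges  {1-q->2 2-p->1 2-q->3 3-q->4}
[2] R0 @ {0↦0, 1↦3, 2↦1, 3↦4}  ⇒  4 nodes, 3 edges  {1-q->2 2-p->1 2-q->3}
[3] R0 @ {0↦0, 1↦2, 2↦1, 3↦3}  ⇒  3 nodes, 2 edges  {1-q->2 2-p->1}
halt: no rule applies after step 3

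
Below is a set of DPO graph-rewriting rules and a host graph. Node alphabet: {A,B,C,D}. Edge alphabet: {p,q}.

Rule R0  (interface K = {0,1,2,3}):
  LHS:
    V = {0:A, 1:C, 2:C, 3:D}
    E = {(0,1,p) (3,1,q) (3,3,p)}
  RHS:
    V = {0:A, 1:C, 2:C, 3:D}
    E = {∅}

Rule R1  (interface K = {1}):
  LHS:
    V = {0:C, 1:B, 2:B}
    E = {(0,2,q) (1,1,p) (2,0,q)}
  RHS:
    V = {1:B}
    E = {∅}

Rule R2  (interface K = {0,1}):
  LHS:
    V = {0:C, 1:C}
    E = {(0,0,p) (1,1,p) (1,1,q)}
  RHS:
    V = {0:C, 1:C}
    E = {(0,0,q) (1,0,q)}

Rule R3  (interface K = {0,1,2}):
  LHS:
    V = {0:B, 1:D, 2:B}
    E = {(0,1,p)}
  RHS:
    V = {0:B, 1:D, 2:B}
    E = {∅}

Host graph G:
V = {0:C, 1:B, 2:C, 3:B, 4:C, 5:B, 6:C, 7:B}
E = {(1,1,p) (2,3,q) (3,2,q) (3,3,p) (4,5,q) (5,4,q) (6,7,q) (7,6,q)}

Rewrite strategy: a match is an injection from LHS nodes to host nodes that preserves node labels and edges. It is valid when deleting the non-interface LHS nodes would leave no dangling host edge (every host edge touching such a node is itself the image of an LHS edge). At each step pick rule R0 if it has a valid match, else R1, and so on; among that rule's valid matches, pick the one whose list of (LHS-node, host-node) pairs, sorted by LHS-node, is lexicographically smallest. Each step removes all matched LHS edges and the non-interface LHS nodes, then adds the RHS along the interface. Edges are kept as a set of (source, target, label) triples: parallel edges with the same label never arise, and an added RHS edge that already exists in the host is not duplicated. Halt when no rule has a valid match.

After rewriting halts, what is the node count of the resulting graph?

Answer: 4

Steps:
start.  V:8 E:8  edges: 1-p->1 2-q->3 3-q->2 3-p->3 4-q->5 5-q->4 6-q->7 7-q->6
1. fire R1 via {0↦4, 1↦1, 2↦5}  →  V:6 E:5  edges: 2-q->3 3-q->2 3-p->3 6-q->7 7-q->6
2. fire R1 via {0↦6, 1↦3, 2↦7}  →  V:4 E:2  edges: 2-q->3 3-q->2
normal form: no rule applies after step 2
NF nodes: {0:C, 1:B, 2:C, 3:B}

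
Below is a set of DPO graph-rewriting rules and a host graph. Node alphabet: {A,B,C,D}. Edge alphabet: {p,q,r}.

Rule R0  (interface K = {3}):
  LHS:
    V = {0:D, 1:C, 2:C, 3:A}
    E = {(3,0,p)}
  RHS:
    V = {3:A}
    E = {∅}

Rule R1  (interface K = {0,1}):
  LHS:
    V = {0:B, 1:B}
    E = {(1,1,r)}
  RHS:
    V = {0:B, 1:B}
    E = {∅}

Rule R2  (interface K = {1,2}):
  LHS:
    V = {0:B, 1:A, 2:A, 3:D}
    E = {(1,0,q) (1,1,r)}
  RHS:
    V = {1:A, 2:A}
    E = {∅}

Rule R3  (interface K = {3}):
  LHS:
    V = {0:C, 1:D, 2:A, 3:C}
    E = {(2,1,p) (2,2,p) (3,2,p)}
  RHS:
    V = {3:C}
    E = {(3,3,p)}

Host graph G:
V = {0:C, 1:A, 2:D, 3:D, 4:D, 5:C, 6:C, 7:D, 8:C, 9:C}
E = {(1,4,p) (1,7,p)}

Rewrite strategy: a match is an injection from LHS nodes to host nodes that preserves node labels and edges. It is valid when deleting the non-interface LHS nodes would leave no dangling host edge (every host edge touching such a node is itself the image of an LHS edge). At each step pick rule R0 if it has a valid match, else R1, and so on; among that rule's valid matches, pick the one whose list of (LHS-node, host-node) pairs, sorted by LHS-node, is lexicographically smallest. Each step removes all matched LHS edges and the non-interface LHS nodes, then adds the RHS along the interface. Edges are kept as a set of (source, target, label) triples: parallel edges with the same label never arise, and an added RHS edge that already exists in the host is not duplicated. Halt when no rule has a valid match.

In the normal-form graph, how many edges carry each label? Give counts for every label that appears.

Answer: (no edges)

Derivation:
initial: |V|=10 |E|=2  E = 1-p->4 1-p->7
step 1: apply R0 at {0↦4, 1↦0, 2↦5, 3↦1}  → |V|=7 |E|=1  E = 1-p->7
step 2: apply R0 at {0↦7, 1↦6, 2↦8, 3↦1}  → |V|=4 |E|=0  E = ∅
normal form: no rule applies after step 2
NF edges: []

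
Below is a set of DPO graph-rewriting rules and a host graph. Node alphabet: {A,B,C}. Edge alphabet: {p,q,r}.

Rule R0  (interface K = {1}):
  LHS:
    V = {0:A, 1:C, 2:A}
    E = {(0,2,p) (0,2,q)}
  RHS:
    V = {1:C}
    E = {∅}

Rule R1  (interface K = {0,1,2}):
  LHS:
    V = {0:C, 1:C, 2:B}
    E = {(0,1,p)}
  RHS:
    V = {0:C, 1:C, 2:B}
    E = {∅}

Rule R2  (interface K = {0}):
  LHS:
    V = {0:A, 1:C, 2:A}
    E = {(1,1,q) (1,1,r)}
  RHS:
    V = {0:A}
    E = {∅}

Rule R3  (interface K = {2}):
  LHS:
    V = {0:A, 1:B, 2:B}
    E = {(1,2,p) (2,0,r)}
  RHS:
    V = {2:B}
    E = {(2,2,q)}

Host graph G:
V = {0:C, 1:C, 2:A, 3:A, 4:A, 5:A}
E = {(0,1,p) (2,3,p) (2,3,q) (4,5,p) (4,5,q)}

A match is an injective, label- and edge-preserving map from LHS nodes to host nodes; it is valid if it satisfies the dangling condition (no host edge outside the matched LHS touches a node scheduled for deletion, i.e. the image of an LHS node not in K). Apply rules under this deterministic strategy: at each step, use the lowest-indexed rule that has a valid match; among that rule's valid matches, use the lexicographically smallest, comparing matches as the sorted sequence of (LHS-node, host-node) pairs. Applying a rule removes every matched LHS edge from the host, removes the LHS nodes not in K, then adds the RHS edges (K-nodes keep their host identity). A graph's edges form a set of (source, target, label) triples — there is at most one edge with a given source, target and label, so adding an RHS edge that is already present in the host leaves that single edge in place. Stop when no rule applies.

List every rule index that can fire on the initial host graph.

Answer: [R0]

Rewrite trace:
R0: 4 valid matches — {0↦2, 1↦0, 2↦3}, {0↦2, 1↦1, 2↦3}, {0↦4, 1↦0, 2↦5} (+1 more)
R1: no valid match — LHS pattern not found
R2: no valid match — LHS pattern not found
R3: no valid match — LHS pattern not found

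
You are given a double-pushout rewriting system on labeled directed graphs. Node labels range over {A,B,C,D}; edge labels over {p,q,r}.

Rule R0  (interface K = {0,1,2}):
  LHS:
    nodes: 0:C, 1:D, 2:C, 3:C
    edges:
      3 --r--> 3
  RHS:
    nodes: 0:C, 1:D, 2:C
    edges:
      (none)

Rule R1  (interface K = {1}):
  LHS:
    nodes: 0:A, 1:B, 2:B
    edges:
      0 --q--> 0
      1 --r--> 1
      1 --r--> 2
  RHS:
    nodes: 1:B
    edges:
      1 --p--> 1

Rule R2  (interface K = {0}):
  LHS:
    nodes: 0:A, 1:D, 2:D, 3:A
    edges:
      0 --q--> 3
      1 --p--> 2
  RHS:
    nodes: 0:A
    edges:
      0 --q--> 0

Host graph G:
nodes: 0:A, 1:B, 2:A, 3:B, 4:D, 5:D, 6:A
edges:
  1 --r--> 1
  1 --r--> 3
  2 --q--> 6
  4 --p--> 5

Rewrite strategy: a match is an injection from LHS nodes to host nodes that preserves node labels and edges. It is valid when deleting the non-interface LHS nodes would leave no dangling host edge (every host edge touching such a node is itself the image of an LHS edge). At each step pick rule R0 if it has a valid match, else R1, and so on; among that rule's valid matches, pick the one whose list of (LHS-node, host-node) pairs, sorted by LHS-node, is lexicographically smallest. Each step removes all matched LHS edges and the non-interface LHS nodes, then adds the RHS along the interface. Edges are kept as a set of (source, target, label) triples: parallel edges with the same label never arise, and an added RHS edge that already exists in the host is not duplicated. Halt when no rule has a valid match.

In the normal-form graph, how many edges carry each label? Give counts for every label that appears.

Answer: p:1

Steps:
start.  V:7 E:4  edges: 1-r->1 1-r->3 2-q->6 4-p->5
1. fire R2 via {0↦2, 1↦4, 2↦5, 3↦6}  →  V:4 E:3  edges: 1-r->1 1-r->3 2-q->2
2. fire R1 via {0↦2, 1↦1, 2↦3}  →  V:2 E:1  edges: 1-p->1
halt: no rule applies after step 2
NF edges: [(1, 1, 'p')]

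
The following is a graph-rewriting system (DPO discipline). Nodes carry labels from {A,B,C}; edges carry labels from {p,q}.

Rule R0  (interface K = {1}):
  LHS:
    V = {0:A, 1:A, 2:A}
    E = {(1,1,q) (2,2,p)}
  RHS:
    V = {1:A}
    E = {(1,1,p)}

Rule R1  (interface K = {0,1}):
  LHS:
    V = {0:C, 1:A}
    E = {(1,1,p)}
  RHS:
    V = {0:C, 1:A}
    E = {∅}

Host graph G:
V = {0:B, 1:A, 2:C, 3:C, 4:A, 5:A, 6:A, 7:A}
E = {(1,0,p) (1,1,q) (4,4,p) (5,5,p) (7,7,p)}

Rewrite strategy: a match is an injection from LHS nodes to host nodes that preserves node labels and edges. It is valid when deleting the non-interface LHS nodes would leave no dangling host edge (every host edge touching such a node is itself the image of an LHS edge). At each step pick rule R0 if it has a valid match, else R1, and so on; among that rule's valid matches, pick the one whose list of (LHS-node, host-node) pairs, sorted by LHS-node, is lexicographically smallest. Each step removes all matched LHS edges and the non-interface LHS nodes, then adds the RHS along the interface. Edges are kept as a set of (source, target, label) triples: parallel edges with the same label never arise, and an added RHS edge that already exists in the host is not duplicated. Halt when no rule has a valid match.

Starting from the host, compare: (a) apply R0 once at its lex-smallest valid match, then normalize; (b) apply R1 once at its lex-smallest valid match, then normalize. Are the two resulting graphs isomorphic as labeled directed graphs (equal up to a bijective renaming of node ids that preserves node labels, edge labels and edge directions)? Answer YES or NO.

Answer: YES

Steps:
branch R0-first: apply at {0↦6, 1↦1, 2↦4} → |E|=4, then 3 more step(s) → NF |V|=6 |E|=1 V={0:B, 1:A, 2:C, 3:C, 5:A, 7:A} E=1-p->0
branch R1-first: apply at {0↦2, 1↦4} → |E|=4, then 3 more step(s) → NF |V|=6 |E|=1 V={0:B, 1:A, 2:C, 3:C, 6:A, 7:A} E=1-p->0
graphs isomorphic (equal up to label-preserving node renaming)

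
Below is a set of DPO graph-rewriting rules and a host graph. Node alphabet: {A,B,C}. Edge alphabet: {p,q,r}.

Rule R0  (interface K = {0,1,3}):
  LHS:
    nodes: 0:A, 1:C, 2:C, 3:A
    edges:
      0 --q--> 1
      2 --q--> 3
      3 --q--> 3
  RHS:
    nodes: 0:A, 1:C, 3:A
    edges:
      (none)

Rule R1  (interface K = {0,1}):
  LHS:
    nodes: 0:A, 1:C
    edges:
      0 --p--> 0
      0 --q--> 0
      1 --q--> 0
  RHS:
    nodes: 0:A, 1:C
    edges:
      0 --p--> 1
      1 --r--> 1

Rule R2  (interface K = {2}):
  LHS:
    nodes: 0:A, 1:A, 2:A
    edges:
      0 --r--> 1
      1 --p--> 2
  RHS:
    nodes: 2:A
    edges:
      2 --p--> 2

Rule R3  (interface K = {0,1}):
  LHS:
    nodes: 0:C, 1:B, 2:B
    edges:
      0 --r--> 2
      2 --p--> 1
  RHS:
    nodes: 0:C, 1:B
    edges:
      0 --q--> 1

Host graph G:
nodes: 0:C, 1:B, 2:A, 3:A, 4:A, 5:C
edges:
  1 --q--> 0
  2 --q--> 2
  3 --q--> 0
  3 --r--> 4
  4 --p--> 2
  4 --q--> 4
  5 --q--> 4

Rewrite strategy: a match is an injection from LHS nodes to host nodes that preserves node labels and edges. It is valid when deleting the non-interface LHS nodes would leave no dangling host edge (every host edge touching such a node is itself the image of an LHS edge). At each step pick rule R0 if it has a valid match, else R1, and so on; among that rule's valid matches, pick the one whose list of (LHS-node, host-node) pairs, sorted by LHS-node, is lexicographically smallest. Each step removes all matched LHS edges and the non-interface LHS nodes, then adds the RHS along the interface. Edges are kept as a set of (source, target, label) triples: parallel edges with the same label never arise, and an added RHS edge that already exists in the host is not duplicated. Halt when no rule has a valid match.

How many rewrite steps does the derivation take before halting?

start.  V:6 E:7  edges: 1-q->0 2-q->2 3-q->0 3-r->4 4-p->2 4-q->4 5-q->4
1. fire R0 via {0↦3, 1↦0, 2↦5, 3↦4}  →  V:5 E:4  edges: 1-q->0 2-q->2 3-r->4 4-p->2
2. fire R2 via {0↦3, 1↦4, 2↦2}  →  V:3 E:3  edges: 1-q->0 2-p->2 2-q->2
halt: no rule applies after step 2

Answer: 2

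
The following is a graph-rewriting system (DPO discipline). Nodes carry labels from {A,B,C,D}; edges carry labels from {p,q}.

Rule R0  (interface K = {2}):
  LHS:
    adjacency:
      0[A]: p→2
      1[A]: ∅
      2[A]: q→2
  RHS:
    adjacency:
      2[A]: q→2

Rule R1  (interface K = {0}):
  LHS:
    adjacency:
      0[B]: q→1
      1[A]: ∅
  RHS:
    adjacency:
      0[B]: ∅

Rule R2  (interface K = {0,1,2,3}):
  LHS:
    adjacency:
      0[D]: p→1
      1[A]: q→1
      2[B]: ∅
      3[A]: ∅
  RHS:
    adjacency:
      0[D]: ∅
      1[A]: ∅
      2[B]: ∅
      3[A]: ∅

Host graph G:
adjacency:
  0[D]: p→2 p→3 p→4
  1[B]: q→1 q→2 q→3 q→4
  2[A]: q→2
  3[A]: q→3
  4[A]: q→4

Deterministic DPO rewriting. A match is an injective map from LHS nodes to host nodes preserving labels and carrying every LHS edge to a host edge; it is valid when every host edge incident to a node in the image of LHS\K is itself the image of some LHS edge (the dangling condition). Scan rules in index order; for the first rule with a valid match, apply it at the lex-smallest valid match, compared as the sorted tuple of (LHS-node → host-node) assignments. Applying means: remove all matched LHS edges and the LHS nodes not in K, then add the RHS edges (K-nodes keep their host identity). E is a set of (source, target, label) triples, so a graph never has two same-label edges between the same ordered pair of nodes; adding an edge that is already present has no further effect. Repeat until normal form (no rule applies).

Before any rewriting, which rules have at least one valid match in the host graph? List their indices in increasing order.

Answer: [R2]

Steps:
R0: no valid match — LHS pattern not found
R1: no valid match — 3 raw matches, all fail dangling condition
R2: 6 valid matches — {0↦0, 1↦2, 2↦1, 3↦3}, {0↦0, 1↦2, 2↦1, 3↦4}, {0↦0, 1↦3, 2↦1, 3↦2} (+3 more)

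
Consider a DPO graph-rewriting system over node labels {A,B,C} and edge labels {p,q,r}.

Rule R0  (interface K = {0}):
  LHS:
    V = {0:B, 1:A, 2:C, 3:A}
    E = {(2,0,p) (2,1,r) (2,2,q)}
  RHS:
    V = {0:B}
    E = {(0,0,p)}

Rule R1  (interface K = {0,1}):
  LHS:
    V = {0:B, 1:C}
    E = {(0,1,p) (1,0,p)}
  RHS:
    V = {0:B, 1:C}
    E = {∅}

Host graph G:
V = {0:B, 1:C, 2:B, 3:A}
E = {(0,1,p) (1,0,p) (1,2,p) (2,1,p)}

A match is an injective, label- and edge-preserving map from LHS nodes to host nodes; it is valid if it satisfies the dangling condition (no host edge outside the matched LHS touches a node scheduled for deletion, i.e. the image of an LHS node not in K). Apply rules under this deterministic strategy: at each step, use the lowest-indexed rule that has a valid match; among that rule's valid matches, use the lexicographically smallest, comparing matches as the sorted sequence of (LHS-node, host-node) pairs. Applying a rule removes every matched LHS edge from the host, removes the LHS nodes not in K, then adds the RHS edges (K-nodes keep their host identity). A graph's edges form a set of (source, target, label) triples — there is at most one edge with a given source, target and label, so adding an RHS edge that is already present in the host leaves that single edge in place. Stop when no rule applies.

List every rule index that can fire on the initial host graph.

Answer: [R1]

Rewrite trace:
R0: no valid match — LHS pattern not found
R1: 2 valid matches — {0↦0, 1↦1}, {0↦2, 1↦1}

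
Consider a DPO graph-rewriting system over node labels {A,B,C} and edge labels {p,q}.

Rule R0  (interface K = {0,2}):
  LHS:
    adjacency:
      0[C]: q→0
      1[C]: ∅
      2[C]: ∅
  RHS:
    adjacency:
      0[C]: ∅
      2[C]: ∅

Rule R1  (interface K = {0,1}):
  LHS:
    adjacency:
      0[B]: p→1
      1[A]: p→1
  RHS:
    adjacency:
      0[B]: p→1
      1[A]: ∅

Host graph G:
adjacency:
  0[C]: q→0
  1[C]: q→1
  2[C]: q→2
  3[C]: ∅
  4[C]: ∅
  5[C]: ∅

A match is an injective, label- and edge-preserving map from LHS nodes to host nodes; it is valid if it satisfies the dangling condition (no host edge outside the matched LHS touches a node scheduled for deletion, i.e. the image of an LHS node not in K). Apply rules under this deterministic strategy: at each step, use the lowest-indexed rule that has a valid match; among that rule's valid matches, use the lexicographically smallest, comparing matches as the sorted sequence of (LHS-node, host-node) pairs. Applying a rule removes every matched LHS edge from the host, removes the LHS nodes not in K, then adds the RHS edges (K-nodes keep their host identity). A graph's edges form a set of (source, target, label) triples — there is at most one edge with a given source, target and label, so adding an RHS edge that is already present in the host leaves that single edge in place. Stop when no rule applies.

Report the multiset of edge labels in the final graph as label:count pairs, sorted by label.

Answer: (no edges)

Steps:
start.  V:6 E:3  edges: 0-q->0 1-q->1 2-q->2
1. fire R0 via {0↦0, 1↦3, 2↦1}  →  V:5 E:2  edges: 1-q->1 2-q->2
2. fire R0 via {0↦1, 1↦0, 2↦2}  →  V:4 E:1  edges: 2-q->2
3. fire R0 via {0↦2, 1↦1, 2↦4}  →  V:3 E:0  edges: ∅
normal form: no rule applies after step 3
NF edges: []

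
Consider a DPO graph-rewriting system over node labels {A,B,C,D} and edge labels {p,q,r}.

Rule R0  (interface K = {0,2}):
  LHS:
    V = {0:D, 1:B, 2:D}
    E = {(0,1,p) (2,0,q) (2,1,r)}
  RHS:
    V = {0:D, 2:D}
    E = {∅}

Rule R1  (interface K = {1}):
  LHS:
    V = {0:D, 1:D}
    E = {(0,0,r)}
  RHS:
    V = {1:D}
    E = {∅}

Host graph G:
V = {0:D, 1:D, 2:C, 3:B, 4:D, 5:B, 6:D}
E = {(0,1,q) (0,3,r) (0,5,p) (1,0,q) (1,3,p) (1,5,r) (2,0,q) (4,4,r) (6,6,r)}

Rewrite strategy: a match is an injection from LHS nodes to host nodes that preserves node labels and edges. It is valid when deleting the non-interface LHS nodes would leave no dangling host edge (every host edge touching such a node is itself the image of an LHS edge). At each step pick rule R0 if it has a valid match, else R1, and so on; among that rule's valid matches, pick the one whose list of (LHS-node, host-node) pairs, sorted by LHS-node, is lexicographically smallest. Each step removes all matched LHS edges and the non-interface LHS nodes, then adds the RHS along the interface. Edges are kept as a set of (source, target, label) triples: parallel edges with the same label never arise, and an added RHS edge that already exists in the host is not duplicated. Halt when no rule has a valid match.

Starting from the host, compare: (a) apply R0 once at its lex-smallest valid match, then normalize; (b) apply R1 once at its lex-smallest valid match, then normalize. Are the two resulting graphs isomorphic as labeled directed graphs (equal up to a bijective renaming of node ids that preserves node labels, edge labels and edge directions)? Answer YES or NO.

Answer: YES

Rewrite trace:
branch R0-first: apply at {0↦0, 1↦5, 2↦1} → |E|=6, then 3 more step(s) → NF |V|=3 |E|=1 V={0:D, 1:D, 2:C} E=2-q->0
branch R1-first: apply at {0↦4, 1↦0} → |E|=8, then 3 more step(s) → NF |V|=3 |E|=1 V={0:D, 1:D, 2:C} E=2-q->0
graphs isomorphic (equal up to label-preserving node renaming)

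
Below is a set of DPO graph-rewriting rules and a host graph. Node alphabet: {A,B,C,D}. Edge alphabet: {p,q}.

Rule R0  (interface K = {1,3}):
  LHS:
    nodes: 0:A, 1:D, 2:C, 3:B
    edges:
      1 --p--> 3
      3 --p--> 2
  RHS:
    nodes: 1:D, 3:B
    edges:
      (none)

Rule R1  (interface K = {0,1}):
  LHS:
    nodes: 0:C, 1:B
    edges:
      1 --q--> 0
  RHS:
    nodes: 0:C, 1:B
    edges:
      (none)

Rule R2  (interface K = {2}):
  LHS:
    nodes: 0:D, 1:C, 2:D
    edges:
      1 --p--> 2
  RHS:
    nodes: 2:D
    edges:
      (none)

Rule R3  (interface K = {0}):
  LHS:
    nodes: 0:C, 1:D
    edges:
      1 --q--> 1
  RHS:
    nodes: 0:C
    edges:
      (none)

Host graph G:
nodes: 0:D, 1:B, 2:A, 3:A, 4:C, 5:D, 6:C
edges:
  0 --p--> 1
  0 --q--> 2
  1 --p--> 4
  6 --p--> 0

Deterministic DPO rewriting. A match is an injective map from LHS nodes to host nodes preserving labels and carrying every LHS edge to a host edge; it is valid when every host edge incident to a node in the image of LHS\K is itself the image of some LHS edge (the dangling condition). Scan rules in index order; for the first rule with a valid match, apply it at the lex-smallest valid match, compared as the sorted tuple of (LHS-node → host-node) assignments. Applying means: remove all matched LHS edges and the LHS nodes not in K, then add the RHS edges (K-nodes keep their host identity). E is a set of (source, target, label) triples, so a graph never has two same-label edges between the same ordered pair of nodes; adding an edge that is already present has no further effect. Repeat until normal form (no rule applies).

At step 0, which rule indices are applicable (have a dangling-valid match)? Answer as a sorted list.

R0: 1 valid match — {0↦3, 1↦0, 2↦4, 3↦1}
R1: no valid match — LHS pattern not found
R2: 1 valid match — {0↦5, 1↦6, 2↦0}
R3: no valid match — LHS pattern not found

Answer: [R0,R2]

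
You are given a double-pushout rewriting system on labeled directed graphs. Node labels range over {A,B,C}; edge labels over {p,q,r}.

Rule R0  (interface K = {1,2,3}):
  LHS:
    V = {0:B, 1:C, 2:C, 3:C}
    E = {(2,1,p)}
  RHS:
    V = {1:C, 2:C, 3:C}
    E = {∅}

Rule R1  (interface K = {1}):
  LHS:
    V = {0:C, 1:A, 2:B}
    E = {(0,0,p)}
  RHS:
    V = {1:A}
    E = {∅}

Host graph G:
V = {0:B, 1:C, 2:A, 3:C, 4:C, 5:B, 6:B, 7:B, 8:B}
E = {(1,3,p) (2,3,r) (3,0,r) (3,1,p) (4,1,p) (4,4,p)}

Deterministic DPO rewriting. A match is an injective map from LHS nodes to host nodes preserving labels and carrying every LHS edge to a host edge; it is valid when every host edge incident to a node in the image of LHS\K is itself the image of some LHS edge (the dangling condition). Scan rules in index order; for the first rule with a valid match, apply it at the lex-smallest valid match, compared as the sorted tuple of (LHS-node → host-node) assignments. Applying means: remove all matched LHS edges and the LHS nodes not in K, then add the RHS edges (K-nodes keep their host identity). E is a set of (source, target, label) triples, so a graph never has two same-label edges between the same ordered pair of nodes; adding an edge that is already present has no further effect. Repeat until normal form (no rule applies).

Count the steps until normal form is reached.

Answer: 4

Derivation:
[0] host  ⇒  9 nodes, 6 edges  {1-p->3 2-r->3 3-r->0 3-p->1 4-p->1 4-p->4}
[1] R0 @ {0↦5, 1↦1, 2↦3, 3↦4}  ⇒  8 nodes, 5 edges  {1-p->3 2-r->3 3-r->0 4-p->1 4-p->4}
[2] R0 @ {0↦6, 1↦1, 2↦4, 3↦3}  ⇒  7 nodes, 4 edges  {1-p->3 2-r->3 3-r->0 4-p->4}
[3] R0 @ {0↦7, 1↦3, 2↦1, 3↦4}  ⇒  6 nodes, 3 edges  {2-r->3 3-r->0 4-p->4}
[4] R1 @ {0↦4, 1↦2, 2↦8}  ⇒  4 nodes, 2 edges  {2-r->3 3-r->0}
normal form: no rule applies after step 4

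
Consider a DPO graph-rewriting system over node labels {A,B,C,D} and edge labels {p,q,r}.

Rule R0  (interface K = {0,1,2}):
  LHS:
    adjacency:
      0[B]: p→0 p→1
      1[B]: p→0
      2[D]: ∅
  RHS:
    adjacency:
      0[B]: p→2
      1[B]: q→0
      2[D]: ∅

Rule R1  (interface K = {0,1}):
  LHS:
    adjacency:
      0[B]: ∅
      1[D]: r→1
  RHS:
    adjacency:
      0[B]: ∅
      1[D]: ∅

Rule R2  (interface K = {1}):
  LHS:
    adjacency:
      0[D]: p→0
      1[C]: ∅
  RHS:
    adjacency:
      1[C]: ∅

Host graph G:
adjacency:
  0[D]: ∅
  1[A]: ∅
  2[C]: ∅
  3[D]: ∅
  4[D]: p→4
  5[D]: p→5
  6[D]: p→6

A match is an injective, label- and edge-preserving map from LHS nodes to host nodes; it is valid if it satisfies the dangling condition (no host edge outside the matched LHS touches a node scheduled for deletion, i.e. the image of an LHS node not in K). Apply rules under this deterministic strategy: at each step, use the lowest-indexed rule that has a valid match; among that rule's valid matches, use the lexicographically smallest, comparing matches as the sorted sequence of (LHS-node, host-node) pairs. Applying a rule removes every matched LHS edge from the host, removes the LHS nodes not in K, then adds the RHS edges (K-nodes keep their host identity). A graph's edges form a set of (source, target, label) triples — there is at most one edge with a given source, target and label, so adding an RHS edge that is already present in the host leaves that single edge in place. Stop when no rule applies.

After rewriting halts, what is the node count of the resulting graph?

[0] host  ⇒  7 nodes, 3 edges  {4-p->4 5-p->5 6-p->6}
[1] R2 @ {0↦4, 1↦2}  ⇒  6 nodes, 2 edges  {5-p->5 6-p->6}
[2] R2 @ {0↦5, 1↦2}  ⇒  5 nodes, 1 edges  {6-p->6}
[3] R2 @ {0↦6, 1↦2}  ⇒  4 nodes, 0 edges  {∅}
final graph: no rule applies after step 3
NF nodes: {0:D, 1:A, 2:C, 3:D}

Answer: 4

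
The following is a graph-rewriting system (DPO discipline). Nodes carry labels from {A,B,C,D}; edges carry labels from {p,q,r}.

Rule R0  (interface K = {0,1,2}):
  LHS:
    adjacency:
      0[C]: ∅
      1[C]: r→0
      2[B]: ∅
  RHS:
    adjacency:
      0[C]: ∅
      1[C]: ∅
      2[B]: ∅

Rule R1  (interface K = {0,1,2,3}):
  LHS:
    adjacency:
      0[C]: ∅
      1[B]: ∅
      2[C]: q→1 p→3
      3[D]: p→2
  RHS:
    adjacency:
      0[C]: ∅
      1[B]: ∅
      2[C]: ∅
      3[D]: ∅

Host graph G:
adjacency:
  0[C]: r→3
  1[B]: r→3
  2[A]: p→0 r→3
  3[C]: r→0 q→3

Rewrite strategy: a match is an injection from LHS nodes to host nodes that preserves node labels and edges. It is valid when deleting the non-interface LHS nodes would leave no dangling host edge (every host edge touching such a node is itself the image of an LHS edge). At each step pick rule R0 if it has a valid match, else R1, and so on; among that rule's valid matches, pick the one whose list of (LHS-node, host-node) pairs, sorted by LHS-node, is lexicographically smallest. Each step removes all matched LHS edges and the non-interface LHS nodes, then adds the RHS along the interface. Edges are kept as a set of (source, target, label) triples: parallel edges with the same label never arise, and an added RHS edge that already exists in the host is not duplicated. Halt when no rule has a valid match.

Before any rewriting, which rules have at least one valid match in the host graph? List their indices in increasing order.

Answer: [R0]

Derivation:
R0: 2 valid matches — {0↦0, 1↦3, 2↦1}, {0↦3, 1↦0, 2↦1}
R1: no valid match — LHS pattern not found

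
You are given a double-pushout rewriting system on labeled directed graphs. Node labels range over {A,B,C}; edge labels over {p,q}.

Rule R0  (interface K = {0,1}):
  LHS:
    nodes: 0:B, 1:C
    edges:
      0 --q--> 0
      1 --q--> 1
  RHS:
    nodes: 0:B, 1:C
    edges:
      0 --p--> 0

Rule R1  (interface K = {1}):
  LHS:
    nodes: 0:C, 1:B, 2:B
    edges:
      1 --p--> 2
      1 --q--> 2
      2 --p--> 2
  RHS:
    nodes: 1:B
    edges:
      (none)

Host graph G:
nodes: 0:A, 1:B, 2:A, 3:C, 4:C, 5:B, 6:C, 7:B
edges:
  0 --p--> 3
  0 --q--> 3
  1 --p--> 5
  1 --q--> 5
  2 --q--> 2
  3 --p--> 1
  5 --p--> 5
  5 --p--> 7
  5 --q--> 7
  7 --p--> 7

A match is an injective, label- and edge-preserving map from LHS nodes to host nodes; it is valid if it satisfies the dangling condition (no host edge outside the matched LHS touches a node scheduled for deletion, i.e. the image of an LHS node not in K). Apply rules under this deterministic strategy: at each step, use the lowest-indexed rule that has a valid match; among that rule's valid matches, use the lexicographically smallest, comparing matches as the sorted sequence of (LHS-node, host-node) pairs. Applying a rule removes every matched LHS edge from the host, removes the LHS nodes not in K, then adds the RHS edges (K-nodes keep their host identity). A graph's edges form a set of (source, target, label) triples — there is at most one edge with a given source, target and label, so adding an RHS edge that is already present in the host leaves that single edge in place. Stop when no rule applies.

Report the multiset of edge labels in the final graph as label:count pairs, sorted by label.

Answer: p:2 q:2

Steps:
[0] host  ⇒  8 nodes, 10 edges  {0-p->3 0-q->3 1-p->5 1-q->5 2-q->2 3-p->1 5-p->5 5-p->7 5-q->7 7-p->7}
[1] R1 @ {0↦4, 1↦5, 2↦7}  ⇒  6 nodes, 7 edges  {0-p->3 0-q->3 1-p->5 1-q->5 2-q->2 3-p->1 5-p->5}
[2] R1 @ {0↦6, 1↦1, 2↦5}  ⇒  4 nodes, 4 edges  {0-p->3 0-q->3 2-q->2 3-p->1}
halt: no rule applies after step 2
NF edges: [(0, 3, 'p'), (0, 3, 'q'), (2, 2, 'q'), (3, 1, 'p')]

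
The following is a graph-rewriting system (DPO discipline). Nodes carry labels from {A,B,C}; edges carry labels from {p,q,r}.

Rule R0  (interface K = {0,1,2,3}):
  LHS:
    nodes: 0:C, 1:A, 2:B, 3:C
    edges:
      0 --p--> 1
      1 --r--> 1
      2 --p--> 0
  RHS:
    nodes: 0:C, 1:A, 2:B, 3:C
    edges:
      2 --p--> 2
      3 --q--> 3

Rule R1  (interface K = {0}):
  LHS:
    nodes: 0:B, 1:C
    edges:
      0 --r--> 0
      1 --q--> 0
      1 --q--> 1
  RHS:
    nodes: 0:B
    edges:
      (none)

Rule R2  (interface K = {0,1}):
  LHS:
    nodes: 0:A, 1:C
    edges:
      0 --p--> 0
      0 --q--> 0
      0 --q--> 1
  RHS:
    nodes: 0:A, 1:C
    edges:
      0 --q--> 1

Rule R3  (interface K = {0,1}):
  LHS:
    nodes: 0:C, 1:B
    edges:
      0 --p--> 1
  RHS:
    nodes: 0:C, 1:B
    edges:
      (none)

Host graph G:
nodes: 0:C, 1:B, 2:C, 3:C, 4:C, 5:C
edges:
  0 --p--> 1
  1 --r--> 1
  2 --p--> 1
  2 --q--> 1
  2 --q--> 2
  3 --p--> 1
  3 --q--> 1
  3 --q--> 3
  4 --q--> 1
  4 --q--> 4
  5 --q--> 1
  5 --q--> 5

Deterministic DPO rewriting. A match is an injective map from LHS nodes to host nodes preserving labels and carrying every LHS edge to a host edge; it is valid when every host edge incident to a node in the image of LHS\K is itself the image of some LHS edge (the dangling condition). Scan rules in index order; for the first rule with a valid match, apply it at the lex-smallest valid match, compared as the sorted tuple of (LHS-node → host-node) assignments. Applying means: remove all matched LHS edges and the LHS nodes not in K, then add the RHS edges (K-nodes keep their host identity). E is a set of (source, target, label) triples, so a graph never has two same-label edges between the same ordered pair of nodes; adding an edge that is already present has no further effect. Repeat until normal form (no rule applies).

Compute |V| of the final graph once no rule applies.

Answer: 5

Derivation:
[0] host  ⇒  6 nodes, 12 edges  {0-p->1 1-r->1 2-p->1 2-q->1 2-q->2 3-p->1 3-q->1 3-q->3 4-q->1 4-q->4 5-q->1 5-q->5}
[1] R1 @ {0↦1, 1↦4}  ⇒  5 nodes, 9 edges  {0-p->1 2-p->1 2-q->1 2-q->2 3-p->1 3-q->1 3-q->3 5-q->1 5-q->5}
[2] R3 @ {0↦0, 1↦1}  ⇒  5 nodes, 8 edges  {2-p->1 2-q->1 2-q->2 3-p->1 3-q->1 3-q->3 5-q->1 5-q->5}
[3] R3 @ {0↦2, 1↦1}  ⇒  5 nodes, 7 edges  {2-q->1 2-q->2 3-p->1 3-q->1 3-q->3 5-q->1 5-q->5}
[4] R3 @ {0↦3, 1↦1}  ⇒  5 nodes, 6 edges  {2-q->1 2-q->2 3-q->1 3-q->3 5-q->1 5-q->5}
final graph: no rule applies after step 4
NF nodes: {0:C, 1:B, 2:C, 3:C, 5:C}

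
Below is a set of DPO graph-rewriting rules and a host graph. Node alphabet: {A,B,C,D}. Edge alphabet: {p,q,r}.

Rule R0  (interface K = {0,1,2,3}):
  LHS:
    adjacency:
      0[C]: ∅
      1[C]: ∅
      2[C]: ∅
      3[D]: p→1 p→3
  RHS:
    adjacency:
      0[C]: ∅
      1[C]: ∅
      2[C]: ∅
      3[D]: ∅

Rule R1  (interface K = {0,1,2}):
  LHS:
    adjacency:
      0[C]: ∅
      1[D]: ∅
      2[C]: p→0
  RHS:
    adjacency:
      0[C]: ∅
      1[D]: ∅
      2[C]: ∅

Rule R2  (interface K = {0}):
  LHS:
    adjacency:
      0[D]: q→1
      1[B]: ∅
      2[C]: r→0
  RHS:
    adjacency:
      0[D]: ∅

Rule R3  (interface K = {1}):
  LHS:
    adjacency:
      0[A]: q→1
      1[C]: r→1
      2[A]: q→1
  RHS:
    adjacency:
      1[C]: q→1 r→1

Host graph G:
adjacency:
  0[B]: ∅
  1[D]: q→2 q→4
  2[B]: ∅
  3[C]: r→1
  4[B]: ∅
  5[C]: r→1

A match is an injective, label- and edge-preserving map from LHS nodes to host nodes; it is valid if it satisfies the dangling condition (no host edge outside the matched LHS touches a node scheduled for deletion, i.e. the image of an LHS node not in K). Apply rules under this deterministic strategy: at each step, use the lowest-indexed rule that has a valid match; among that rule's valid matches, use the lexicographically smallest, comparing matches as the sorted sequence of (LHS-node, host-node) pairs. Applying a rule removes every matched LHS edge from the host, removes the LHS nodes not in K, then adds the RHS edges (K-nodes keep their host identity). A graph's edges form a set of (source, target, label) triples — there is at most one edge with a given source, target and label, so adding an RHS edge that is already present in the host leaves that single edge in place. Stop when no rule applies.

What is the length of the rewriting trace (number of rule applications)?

start.  V:6 E:4  edges: 1-q->2 1-q->4 3-r->1 5-r->1
1. fire R2 via {0↦1, 1↦2, 2↦3}  →  V:4 E:2  edges: 1-q->4 5-r->1
2. fire R2 via {0↦1, 1↦4, 2↦5}  →  V:2 E:0  edges: ∅
final graph: no rule applies after step 2

Answer: 2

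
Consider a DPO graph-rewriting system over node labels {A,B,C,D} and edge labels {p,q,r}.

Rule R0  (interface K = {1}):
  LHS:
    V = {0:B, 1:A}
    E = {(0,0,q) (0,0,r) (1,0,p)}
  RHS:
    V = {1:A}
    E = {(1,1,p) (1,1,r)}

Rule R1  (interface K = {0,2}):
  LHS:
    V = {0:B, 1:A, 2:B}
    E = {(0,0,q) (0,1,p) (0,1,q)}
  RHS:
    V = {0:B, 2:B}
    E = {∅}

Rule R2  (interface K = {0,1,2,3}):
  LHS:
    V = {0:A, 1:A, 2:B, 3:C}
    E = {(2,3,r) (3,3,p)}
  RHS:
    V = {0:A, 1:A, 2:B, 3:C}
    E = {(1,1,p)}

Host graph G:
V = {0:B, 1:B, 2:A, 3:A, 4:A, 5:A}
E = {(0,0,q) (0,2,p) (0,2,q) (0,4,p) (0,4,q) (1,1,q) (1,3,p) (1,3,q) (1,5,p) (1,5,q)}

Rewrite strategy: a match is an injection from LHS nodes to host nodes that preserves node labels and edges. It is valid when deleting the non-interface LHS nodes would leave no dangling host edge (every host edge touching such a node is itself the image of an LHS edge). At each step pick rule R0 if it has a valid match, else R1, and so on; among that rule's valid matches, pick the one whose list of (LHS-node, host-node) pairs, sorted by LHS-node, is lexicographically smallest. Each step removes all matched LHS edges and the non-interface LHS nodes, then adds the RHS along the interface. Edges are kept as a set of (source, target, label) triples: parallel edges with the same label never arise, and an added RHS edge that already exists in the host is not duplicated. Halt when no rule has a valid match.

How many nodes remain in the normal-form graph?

Answer: 4

Rewrite trace:
start.  V:6 E:10  edges: 0-q->0 0-p->2 0-q->2 0-p->4 0-q->4 1-q->1 1-p->3 1-q->3 1-p->5 1-q->5
1. fire R1 via {0↦0, 1↦2, 2↦1}  →  V:5 E:7  edges: 0-p->4 0-q->4 1-q->1 1-p->3 1-q->3 1-p->5 1-q->5
2. fire R1 via {0↦1, 1↦3, 2↦0}  →  V:4 E:4  edges: 0-p->4 0-q->4 1-p->5 1-q->5
normal form: no rule applies after step 2
NF nodes: {0:B, 1:B, 4:A, 5:A}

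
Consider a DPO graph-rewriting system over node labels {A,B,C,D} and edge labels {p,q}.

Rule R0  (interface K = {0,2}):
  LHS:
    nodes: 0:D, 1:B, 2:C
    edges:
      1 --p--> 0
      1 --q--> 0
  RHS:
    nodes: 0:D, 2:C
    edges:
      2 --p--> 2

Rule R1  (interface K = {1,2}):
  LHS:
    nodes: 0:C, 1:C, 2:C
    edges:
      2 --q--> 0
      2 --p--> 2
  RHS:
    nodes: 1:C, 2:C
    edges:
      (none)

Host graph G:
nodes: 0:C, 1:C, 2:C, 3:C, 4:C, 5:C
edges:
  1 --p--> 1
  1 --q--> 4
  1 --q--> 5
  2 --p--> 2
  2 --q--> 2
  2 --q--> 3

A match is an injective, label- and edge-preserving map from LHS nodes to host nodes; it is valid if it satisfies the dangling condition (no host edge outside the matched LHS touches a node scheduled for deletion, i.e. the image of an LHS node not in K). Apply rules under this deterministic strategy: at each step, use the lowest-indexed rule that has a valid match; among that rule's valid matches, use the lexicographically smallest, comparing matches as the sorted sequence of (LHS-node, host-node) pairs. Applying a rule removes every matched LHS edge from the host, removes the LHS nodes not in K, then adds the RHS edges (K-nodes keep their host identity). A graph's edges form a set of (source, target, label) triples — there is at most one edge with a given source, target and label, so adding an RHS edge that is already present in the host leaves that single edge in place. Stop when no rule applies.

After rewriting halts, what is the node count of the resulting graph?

Answer: 4

Derivation:
start.  V:6 E:6  edges: 1-p->1 1-q->4 1-q->5 2-p->2 2-q->2 2-q->3
1. fire R1 via {0↦3, 1↦0, 2↦2}  →  V:5 E:4  edges: 1-p->1 1-q->4 1-q->5 2-q->2
2. fire R1 via {0↦4, 1↦0, 2↦1}  →  V:4 E:2  edges: 1-q->5 2-q->2
normal form: no rule applies after step 2
NF nodes: {0:C, 1:C, 2:C, 5:C}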